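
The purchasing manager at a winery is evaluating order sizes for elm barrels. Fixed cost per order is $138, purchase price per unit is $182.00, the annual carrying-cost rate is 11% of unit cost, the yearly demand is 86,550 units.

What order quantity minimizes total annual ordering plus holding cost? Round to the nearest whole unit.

Holding cost per unit per year: H = 11% × $182 = $20.0200
Optimal lot size Q* = (2 × 86,550 × $138 / $20.02)^½ ≈ 1,092.34

1,092 units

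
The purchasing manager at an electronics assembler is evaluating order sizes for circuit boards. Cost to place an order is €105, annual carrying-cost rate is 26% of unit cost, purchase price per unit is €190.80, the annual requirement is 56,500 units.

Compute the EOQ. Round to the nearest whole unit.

489 units

H = i·C = 0.26 × €190.8 = €49.6080 per unit-year
Q* = √(2·D·S / H) = √(2·56,500·105 / 49.608) = √239,175.1 ≈ 489.06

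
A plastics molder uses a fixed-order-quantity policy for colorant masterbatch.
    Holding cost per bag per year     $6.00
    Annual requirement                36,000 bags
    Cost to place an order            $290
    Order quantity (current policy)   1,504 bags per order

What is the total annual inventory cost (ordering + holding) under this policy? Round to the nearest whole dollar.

$11,453

Annual ordering cost = (D/Q)·S = (36,000/1,504) × 290 = $6,941.49
Annual holding cost  = (Q/2)·H = (1,504/2) × 6 = $4,512.00
Total = $6,941.49 + $4,512.00 = $11,453.49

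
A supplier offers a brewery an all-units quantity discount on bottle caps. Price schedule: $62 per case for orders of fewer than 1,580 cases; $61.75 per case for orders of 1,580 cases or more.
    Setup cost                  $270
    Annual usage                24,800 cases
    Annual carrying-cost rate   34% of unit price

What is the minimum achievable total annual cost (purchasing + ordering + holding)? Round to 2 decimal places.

$1,552,224.02

H₁ = 34%×$62 = $21.0800;  H₂ = 34%×$61.75 = $20.9950
EOQ₁ = √(2×24,800×270/21.0800) = 797.05  (< 1,580, feasible at tier 1)
EOQ₂ = √(2×24,800×270/20.9950) = 798.67  (< 1,580 → use Q = 1,580 at tier-2 price)
TC(tier 1 (EOQ₁), Q≈797.1) = $1,554,401.89
TC(tier 2, Q≈1,580.0) = $1,552,224.02
Minimum at tier 2: $1,552,224.02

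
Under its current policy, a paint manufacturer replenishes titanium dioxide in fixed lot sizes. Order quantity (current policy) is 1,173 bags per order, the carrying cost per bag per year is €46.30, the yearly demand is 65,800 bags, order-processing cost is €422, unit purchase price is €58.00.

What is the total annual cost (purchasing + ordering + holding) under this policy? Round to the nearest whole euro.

€3,867,227

Orders/yr = 65,800/1,173 = 56.095; ordering cost = 56.095 × €422 = €23,672.29
Average inventory = 1,173/2 = 586.5; holding cost = 586.5 × €46.3 = €27,154.95
Purchase cost = D·C = 65,800 × 58 = €3,816,400.00
Total = €23,672.29 + €27,154.95 + €3,816,400.00 = €3,867,227.24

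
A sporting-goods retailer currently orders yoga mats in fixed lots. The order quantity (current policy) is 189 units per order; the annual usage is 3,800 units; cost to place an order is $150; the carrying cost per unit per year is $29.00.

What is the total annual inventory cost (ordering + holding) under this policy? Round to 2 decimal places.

$5,756.37

Ordering: D/Q × S = 3,800/189 × $150 = $3,015.87
Holding:  Q/2 × H = 189/2 × $29 = $2,740.50
Total = $3,015.87 + $2,740.50 = $5,756.37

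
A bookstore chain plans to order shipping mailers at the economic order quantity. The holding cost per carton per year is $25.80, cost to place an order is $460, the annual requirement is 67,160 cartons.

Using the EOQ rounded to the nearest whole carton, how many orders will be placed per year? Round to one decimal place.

2DS/H = 2·67,160·460/25.8 = 2,394,852.71
EOQ = √2,394,852.71 ≈ 1,547.53 → Q = 1,548
Orders per year = D/Q = 67,160 / 1,548 = 43.385

43.4 orders per year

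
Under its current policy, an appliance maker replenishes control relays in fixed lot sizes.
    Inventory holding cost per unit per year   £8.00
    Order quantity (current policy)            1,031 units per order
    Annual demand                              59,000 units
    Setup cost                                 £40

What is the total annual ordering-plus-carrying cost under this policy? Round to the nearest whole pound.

Ordering: D/Q × S = 59,000/1,031 × £40 = £2,289.04
Holding:  Q/2 × H = 1,031/2 × £8 = £4,124.00
Total = £2,289.04 + £4,124.00 = £6,413.04

£6,413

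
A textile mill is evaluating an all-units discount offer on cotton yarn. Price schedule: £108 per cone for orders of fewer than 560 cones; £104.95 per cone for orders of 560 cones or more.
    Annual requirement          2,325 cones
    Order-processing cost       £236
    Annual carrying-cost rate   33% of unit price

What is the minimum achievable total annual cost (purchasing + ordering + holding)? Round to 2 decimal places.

£254,685.95

H₁ = 33%×£108 = £35.6400;  H₂ = 33%×£104.95 = £34.6335
EOQ₁ = √(2×2,325×236/35.6400) = 175.47  (< 560, feasible at tier 1)
EOQ₂ = √(2×2,325×236/34.6335) = 178.01  (< 560 → use Q = 560 at tier-2 price)
TC(tier 1 (EOQ₁), Q≈175.5) = £257,353.91
TC(tier 2, Q≈560.0) = £254,685.95
Minimum at tier 2: £254,685.95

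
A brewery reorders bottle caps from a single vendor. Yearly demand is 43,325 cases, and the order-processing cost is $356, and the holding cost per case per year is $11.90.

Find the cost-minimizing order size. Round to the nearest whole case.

Optimal lot size Q* = (2 × 43,325 × $356 / $11.9)^½ ≈ 1,610.04

1,610 cases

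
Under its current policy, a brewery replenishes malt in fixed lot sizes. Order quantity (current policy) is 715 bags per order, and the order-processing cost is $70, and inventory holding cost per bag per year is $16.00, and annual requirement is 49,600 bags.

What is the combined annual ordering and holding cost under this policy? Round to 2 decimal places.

$10,575.94

Annual ordering cost = (D/Q)·S = (49,600/715) × 70 = $4,855.94
Annual holding cost  = (Q/2)·H = (715/2) × 16 = $5,720.00
Total = $4,855.94 + $5,720.00 = $10,575.94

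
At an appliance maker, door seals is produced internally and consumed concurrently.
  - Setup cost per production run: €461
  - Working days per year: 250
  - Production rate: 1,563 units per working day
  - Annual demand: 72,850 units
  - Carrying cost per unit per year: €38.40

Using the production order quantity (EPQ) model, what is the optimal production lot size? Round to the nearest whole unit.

1,466 units

d = 72,850/250 = 291.4000 units/day;  effective holding cost H(1 − d/p) = 38.4·(1 − 291.4000/1563) = 31.24084
Q* = √(2DS / H_eff) = √(2·72,850·461 / 31.24084) ≈ 1,466.29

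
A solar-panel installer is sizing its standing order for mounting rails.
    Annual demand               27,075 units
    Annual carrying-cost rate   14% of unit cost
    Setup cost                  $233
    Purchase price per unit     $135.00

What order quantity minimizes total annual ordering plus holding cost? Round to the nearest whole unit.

Holding cost per unit per year: H = 14% × $135 = $18.9000
2DS/H = 2·27,075·233/18.9 = 667,563.49
EOQ = √667,563.49 ≈ 817.05

817 units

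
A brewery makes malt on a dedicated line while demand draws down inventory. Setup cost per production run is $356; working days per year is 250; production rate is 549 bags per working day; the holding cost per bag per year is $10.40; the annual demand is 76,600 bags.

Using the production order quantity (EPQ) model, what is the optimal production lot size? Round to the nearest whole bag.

3,445 bags

d = 76,600/250 = 306.4000 bags/day;  effective holding cost H(1 − d/p) = 10.4·(1 − 306.4000/549) = 4.59570
Q* = √(2DS / H_eff) = √(2·76,600·356 / 4.59570) ≈ 3,444.91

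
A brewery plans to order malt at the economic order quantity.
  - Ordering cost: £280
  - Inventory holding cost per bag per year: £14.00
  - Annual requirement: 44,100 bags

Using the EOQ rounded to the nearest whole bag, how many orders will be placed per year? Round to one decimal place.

2DS/H = 2·44,100·280/14 = 1,764,000.00
EOQ = √1,764,000.00 ≈ 1,328.16 → Q = 1,328
N = D/Q = 44,100/1,328 ≈ 33.208 orders/yr

33.2 orders per year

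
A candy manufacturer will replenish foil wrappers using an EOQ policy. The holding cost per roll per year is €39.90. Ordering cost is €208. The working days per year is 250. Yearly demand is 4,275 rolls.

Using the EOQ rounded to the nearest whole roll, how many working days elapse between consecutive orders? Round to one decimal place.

12.3 days

EOQ = √(2DS/H) = √(2 × 4,275 × 208 / 39.9)
    = √(44,571.43) ≈ 211.12 → Q = 211 rolls
Cycle time = (working days × Q)/D = (250 × 211) / 4,275 = 12.339 days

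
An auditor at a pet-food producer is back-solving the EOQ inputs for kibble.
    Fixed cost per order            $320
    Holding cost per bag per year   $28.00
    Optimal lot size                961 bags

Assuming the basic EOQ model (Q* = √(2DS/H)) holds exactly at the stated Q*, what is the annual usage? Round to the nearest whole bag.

40,404 bags per year

From Q* = √(2DS/H) ⇒ Q*² = 2DS/H.
D = Q²H / (2S) = 961² × 28 / (2 × 320) = 40,404.04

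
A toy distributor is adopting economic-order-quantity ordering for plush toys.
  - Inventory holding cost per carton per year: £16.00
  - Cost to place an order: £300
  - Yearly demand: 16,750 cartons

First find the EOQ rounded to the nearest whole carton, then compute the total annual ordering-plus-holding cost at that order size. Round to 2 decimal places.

£12,680.70

2DS/H = 2·16,750·300/16 = 628,125.00
EOQ = √628,125.00 ≈ 792.54 → Q = 793 cartons
Ordering: D/Q × S = 16,750/793 × £300 = £6,336.70
Holding:  Q/2 × H = 793/2 × £16 = £6,344.00
Total = £6,336.70 + £6,344.00 = £12,680.70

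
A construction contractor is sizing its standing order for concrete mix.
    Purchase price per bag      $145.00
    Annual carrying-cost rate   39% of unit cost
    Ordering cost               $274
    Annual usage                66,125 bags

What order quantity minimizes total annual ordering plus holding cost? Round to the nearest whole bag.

Holding cost per bag per year: H = 39% × $145 = $56.5500
2DS/H = 2·66,125·274/56.55 = 640,786.91
EOQ = √640,786.91 ≈ 800.49

800 bags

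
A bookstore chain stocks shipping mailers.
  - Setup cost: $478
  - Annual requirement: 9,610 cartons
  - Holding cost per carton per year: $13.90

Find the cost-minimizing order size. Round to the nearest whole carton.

813 cartons

2DS/H = 2·9,610·478/13.9 = 660,946.76
EOQ = √660,946.76 ≈ 812.99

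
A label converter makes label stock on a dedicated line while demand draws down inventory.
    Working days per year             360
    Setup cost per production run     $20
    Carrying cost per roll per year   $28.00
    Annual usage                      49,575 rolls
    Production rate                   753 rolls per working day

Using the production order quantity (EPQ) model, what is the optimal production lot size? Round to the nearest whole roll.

294 rolls

Daily demand d = 49,575/360 = 137.708; p = 753; 1 − d/p = 0.81712
EPQ = √(2DS / (H(1 − d/p)))
    = √(2 × 49,575 × 20 / (28 × 0.81712)) ≈ 294.40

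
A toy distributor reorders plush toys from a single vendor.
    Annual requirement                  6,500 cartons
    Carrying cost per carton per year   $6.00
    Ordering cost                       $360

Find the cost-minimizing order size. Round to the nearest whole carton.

883 cartons

Optimal lot size Q* = (2 × 6,500 × $360 / $6)^½ ≈ 883.18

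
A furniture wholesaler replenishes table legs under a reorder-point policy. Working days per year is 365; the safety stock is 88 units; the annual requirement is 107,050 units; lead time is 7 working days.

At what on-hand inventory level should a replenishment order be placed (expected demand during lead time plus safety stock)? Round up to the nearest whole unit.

Daily demand d = 107,050 / 365 = 293.288 units/day
Demand during lead time = 293.288 × 7 = 2,053.01
Reorder point = 2,053.01 + 88 = 2,141.01 → round up

2,142 units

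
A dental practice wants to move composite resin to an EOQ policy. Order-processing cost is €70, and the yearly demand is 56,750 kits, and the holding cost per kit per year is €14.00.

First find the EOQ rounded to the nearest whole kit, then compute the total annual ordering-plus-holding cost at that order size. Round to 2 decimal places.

€10,546.56

2DS/H = 2·56,750·70/14 = 567,500.00
EOQ = √567,500.00 ≈ 753.33 → Q = 753 kits
Orders/yr = 56,750/753 = 75.365; ordering cost = 75.365 × €70 = €5,275.56
Average inventory = 753/2 = 376.5; holding cost = 376.5 × €14 = €5,271.00
Total = €5,275.56 + €5,271.00 = €10,546.56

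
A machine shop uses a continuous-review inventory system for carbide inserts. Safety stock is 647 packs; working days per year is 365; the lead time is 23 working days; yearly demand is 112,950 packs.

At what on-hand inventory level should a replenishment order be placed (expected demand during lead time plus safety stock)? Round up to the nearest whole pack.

7,765 packs

Daily demand d = 112,950 / 365 = 309.452 packs/day
Demand during lead time = 309.452 × 23 = 7,117.40
Reorder point = 7,117.40 + 647 = 7,764.40 → round up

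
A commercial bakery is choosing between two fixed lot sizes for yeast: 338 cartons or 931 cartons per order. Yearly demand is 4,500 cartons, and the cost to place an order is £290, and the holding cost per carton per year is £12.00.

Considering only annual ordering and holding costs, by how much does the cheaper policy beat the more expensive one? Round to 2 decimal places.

£1,098.77

For each Q, cost = (D/Q)·S + (Q/2)·H.
TC(338) = (4,500/338)×290 + (338/2)×12 = £5,888.95
TC(931) = (4,500/931)×290 + (931/2)×12 = £6,987.72
Cheaper: Q = 338.  Difference = £1,098.77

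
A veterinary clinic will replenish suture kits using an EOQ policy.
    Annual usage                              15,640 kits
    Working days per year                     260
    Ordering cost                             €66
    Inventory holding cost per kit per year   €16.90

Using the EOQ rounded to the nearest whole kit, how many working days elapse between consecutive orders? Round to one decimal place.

5.8 days

2DS/H = 2·15,640·66/16.9 = 122,158.58
EOQ = √122,158.58 ≈ 349.51 → Q = 350 kits
Cycle time = (working days × Q)/D = (260 × 350) / 15,640 = 5.818 days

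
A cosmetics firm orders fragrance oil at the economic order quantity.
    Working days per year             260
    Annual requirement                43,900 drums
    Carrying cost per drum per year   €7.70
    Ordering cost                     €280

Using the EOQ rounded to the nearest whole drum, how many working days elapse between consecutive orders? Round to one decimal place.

Q* = √(2·D·S / H) = √(2·43,900·280 / 7.7) = √3,192,727.3 ≈ 1,786.82 → Q = 1,787 drums
Days between orders = 260 / (D/Q) = 260 / 24.566 ≈ 10.584

10.6 days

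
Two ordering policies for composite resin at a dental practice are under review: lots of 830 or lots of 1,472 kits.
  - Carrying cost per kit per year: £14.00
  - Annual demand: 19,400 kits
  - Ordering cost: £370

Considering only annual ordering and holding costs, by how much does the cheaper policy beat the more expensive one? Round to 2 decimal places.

£722.17

For each Q, cost = (D/Q)·S + (Q/2)·H.
TC(830) = (19,400/830)×370 + (830/2)×14 = £14,458.19
TC(1,472) = (19,400/1,472)×370 + (1,472/2)×14 = £15,180.36
Cheaper: Q = 830.  Difference = £722.17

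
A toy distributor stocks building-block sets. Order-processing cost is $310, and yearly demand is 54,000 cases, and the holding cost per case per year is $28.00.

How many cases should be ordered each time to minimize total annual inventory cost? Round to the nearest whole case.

1,093 cases

Optimal lot size Q* = (2 × 54,000 × $310 / $28)^½ ≈ 1,093.49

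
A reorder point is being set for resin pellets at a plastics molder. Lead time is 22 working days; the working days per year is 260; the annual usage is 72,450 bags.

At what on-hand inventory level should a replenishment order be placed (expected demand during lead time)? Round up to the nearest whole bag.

Daily demand d = 72,450 / 260 = 278.654 bags/day
Demand during lead time = 278.654 × 22 = 6,130.38
Reorder point = 6,130.38 → round up

6,131 bags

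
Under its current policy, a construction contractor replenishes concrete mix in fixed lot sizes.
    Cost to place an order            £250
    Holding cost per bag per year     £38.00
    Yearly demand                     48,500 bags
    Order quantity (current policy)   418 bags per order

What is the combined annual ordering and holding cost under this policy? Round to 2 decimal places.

Orders/yr = 48,500/418 = 116.029; ordering cost = 116.029 × £250 = £29,007.18
Average inventory = 418/2 = 209; holding cost = 209 × £38 = £7,942.00
Total = £29,007.18 + £7,942.00 = £36,949.18

£36,949.18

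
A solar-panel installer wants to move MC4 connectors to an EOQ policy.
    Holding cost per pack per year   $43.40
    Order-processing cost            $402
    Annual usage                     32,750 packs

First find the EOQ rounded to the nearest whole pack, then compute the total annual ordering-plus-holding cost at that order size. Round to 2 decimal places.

2DS/H = 2·32,750·402/43.4 = 606,705.07
EOQ = √606,705.07 ≈ 778.91 → Q = 779 packs
Orders/yr = 32,750/779 = 42.041; ordering cost = 42.041 × $402 = $16,900.51
Average inventory = 779/2 = 389.5; holding cost = 389.5 × $43.4 = $16,904.30
Total = $16,900.51 + $16,904.30 = $33,804.81

$33,804.81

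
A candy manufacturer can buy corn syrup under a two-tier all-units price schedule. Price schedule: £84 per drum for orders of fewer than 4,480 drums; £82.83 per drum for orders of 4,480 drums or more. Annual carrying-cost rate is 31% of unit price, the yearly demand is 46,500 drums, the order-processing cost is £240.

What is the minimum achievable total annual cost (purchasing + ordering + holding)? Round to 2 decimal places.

H₁ = 31%×£84 = £26.0400;  H₂ = 31%×£82.83 = £25.6773
EOQ₁ = √(2×46,500×240/26.0400) = 925.82  (< 4,480, feasible at tier 1)
EOQ₂ = √(2×46,500×240/25.6773) = 932.34  (< 4,480 → use Q = 4,480 at tier-2 price)
TC(tier 1 (EOQ₁), Q≈925.8) = £3,930,108.36
TC(tier 2, Q≈4,480.0) = £3,911,603.22
Minimum at tier 2: £3,911,603.22

£3,911,603.22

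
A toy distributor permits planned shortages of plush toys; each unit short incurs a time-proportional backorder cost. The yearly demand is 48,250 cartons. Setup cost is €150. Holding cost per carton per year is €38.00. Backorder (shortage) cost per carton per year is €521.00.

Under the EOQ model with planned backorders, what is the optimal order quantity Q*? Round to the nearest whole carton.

Basic EOQ = √(2·48,250·150/38) = 617.188
Backorder adjustment √((H+b)/b) = √((38+521)/521) = 1.0358
Q* = 617.188 × 1.0358 ≈ 639.30

639 cartons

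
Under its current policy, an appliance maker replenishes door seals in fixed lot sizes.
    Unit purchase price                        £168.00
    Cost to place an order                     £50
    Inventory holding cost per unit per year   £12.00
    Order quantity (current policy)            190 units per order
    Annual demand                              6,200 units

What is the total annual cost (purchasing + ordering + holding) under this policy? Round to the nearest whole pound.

£1,044,372

Annual ordering cost = (D/Q)·S = (6,200/190) × 50 = £1,631.58
Annual holding cost  = (Q/2)·H = (190/2) × 12 = £1,140.00
Purchase cost = D·C = 6,200 × 168 = £1,041,600.00
Total = £1,631.58 + £1,140.00 + £1,041,600.00 = £1,044,371.58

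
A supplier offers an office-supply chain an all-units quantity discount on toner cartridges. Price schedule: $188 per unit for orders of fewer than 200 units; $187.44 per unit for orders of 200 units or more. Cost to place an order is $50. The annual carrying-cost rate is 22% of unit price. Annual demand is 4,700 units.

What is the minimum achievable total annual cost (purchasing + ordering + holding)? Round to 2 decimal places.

H₁ = 22%×$188 = $41.3600;  H₂ = 22%×$187.44 = $41.2368
EOQ₁ = √(2×4,700×50/41.3600) = 106.60  (< 200, feasible at tier 1)
EOQ₂ = √(2×4,700×50/41.2368) = 106.76  (< 200 → use Q = 200 at tier-2 price)
TC(tier 1 (EOQ₁), Q≈106.6) = $888,008.99
TC(tier 2, Q≈200.0) = $886,266.68
Minimum at tier 2: $886,266.68

$886,266.68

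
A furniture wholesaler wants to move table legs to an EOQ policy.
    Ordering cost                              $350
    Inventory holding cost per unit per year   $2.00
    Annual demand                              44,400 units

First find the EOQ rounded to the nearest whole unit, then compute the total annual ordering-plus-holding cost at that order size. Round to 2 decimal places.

$7,884.16

2DS/H = 2·44,400·350/2 = 15,540,000.00
EOQ = √15,540,000.00 ≈ 3,942.08 → Q = 3,942 units
Annual ordering cost = (D/Q)·S = (44,400/3,942) × 350 = $3,942.16
Annual holding cost  = (Q/2)·H = (3,942/2) × 2 = $3,942.00
Total = $3,942.16 + $3,942.00 = $7,884.16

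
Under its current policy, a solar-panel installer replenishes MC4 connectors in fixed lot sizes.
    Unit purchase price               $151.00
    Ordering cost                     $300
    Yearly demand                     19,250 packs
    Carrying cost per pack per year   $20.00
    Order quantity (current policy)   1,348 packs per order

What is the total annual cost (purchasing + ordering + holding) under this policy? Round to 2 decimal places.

$2,924,514.12

Annual ordering cost = (D/Q)·S = (19,250/1,348) × 300 = $4,284.12
Annual holding cost  = (Q/2)·H = (1,348/2) × 20 = $13,480.00
Purchase cost = D·C = 19,250 × 151 = $2,906,750.00
Total = $4,284.12 + $13,480.00 + $2,906,750.00 = $2,924,514.12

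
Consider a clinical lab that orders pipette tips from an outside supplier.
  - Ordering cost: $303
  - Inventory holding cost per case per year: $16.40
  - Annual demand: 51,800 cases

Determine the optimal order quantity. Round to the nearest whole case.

1,384 cases

Optimal lot size Q* = (2 × 51,800 × $303 / $16.4)^½ ≈ 1,383.50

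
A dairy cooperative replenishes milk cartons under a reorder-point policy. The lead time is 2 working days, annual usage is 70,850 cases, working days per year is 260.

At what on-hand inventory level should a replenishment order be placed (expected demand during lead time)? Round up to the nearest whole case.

Daily demand d = 70,850 / 260 = 272.500 cases/day
Demand during lead time = 272.500 × 2 = 545.00
Reorder point = 545.00 → round up

545 cases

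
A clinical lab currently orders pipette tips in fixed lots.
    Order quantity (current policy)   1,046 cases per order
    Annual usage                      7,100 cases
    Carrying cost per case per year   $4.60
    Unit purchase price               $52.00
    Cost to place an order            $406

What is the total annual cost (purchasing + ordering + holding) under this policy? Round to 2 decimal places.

$374,361.63

Orders/yr = 7,100/1,046 = 6.788; ordering cost = 6.788 × $406 = $2,755.83
Average inventory = 1,046/2 = 523; holding cost = 523 × $4.6 = $2,405.80
Purchase cost = D·C = 7,100 × 52 = $369,200.00
Total = $2,755.83 + $2,405.80 + $369,200.00 = $374,361.63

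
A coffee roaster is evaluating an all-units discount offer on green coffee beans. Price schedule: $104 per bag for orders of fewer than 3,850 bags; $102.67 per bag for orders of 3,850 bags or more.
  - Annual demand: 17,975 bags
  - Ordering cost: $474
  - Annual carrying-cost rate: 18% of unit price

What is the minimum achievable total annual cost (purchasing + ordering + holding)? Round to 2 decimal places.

H₁ = 18%×$104 = $18.7200;  H₂ = 18%×$102.67 = $18.4806
EOQ₁ = √(2×17,975×474/18.7200) = 954.08  (< 3,850, feasible at tier 1)
EOQ₂ = √(2×17,975×474/18.4806) = 960.24  (< 3,850 → use Q = 3,850 at tier-2 price)
TC(tier 1 (EOQ₁), Q≈954.1) = $1,887,260.41
TC(tier 2, Q≈3,850.0) = $1,883,281.43
Minimum at tier 2: $1,883,281.43

$1,883,281.43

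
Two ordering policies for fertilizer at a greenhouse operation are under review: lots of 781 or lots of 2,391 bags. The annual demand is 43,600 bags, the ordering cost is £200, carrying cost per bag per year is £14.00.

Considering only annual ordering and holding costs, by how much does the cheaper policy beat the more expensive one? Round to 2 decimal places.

Annual cost at Q: ordering D·S/Q plus holding Q·H/2.
TC(781) = (43,600/781)×200 + (781/2)×14 = £16,632.17
TC(2,391) = (43,600/2,391)×200 + (2,391/2)×14 = £20,384.01
|ΔTC| = |£16,632.17 − £20,384.01| = £3,751.84

£3,751.84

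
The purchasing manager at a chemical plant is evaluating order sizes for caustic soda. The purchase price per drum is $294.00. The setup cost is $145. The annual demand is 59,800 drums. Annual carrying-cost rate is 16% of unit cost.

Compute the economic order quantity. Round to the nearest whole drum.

H = i·C = 0.16 × $294 = $47.0400 per drum-year
EOQ = √(2DS/H) = √(2 × 59,800 × 145 / 47.04)
    = √(368,664.97) ≈ 607.18

607 drums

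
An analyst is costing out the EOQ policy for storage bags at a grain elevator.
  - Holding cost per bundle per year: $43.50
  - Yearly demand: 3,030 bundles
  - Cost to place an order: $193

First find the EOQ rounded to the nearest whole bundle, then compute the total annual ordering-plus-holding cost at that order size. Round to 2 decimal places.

2DS/H = 2·3,030·193/43.5 = 26,886.90
EOQ = √26,886.90 ≈ 163.97 → Q = 164 bundles
Annual ordering cost = (D/Q)·S = (3,030/164) × 193 = $3,565.79
Annual holding cost  = (Q/2)·H = (164/2) × 43.5 = $3,567.00
Total = $3,565.79 + $3,567.00 = $7,132.79

$7,132.79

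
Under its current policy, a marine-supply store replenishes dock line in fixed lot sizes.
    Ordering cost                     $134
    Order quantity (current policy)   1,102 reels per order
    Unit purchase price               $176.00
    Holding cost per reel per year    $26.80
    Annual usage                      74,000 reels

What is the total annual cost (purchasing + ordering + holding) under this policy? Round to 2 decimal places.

$13,047,764.99

Orders/yr = 74,000/1,102 = 67.151; ordering cost = 67.151 × $134 = $8,998.19
Average inventory = 1,102/2 = 551; holding cost = 551 × $26.8 = $14,766.80
Purchase cost = D·C = 74,000 × 176 = $13,024,000.00
Total = $8,998.19 + $14,766.80 + $13,024,000.00 = $13,047,764.99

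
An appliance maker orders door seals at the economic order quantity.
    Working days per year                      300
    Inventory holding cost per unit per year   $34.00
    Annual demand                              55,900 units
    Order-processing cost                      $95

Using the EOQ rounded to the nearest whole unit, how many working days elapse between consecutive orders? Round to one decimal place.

3.0 days

Optimal lot size Q* = (2 × 55,900 × $95 / $34)^½ ≈ 558.91 → Q = 559 units
T = Q/D × 300 days = 559/55,900 × 300 = 3.000 days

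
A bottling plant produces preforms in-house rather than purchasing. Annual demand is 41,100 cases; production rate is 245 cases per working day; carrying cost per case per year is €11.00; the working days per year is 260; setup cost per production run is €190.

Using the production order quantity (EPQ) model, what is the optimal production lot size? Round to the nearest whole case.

Daily demand d = 41,100/260 = 158.077; p = 245; 1 − d/p = 0.35479
EPQ = √(2DS / (H(1 − d/p)))
    = √(2 × 41,100 × 190 / (11 × 0.35479)) ≈ 2,000.47

2,000 cases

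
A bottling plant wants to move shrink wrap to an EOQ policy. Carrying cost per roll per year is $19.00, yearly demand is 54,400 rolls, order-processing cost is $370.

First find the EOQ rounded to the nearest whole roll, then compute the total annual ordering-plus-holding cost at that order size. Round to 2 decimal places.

EOQ = √(2DS/H) = √(2 × 54,400 × 370 / 19)
    = √(2,118,736.84) ≈ 1,455.59 → Q = 1,456 rolls
Annual ordering cost = (D/Q)·S = (54,400/1,456) × 370 = $13,824.18
Annual holding cost  = (Q/2)·H = (1,456/2) × 19 = $13,832.00
Total = $13,824.18 + $13,832.00 = $27,656.18

$27,656.18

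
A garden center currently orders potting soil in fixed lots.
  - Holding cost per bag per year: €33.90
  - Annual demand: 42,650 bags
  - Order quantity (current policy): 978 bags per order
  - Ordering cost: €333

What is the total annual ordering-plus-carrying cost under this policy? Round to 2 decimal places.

Annual ordering cost = (D/Q)·S = (42,650/978) × 333 = €14,521.93
Annual holding cost  = (Q/2)·H = (978/2) × 33.9 = €16,577.10
Total = €14,521.93 + €16,577.10 = €31,099.03

€31,099.03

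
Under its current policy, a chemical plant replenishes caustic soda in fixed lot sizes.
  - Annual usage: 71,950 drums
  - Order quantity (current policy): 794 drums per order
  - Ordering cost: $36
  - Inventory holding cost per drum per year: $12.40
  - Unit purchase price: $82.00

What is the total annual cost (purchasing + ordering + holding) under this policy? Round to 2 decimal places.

$5,908,085.02

Annual ordering cost = (D/Q)·S = (71,950/794) × 36 = $3,262.22
Annual holding cost  = (Q/2)·H = (794/2) × 12.4 = $4,922.80
Purchase cost = D·C = 71,950 × 82 = $5,899,900.00
Total = $3,262.22 + $4,922.80 + $5,899,900.00 = $5,908,085.02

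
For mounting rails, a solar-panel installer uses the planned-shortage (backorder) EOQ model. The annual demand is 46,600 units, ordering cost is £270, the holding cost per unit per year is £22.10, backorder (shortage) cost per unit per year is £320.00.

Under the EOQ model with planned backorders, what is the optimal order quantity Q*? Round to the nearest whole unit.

1,103 units

Q* = √(2DS/H) · √((H + b)/b)
   = √(2 × 46,600 × 270 / 22.1) · √((22.1 + 320) / 320)
   = 1,067.072 × 1.0340 ≈ 1,103.30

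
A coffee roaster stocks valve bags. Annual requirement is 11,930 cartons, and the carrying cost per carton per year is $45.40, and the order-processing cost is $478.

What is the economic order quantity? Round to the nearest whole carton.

501 cartons

2DS/H = 2·11,930·478/45.4 = 251,213.22
EOQ = √251,213.22 ≈ 501.21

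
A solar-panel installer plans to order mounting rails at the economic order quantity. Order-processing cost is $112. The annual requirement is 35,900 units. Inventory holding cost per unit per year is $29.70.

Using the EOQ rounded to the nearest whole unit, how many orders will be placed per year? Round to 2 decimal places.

2DS/H = 2·35,900·112/29.7 = 270,760.94
EOQ = √270,760.94 ≈ 520.35 → Q = 520
N = D/Q = 35,900/520 ≈ 69.038 orders/yr

69.04 orders per year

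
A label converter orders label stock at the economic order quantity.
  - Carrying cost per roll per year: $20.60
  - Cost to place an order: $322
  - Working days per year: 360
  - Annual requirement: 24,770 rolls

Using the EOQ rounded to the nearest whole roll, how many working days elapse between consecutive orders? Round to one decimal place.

12.8 days

Q* = √(2·D·S / H) = √(2·24,770·322 / 20.6) = √774,363.1 ≈ 879.98 → Q = 880 rolls
T = Q/D × 360 days = 880/24,770 × 360 = 12.790 days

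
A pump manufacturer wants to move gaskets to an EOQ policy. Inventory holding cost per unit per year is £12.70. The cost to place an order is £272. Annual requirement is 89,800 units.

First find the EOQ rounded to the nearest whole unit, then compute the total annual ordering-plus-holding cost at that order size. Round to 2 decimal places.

Q* = √(2·D·S / H) = √(2·89,800·272 / 12.7) = √3,846,551.2 ≈ 1,961.26 → Q = 1,961 units
Ordering: D/Q × S = 89,800/1,961 × £272 = £12,455.69
Holding:  Q/2 × H = 1,961/2 × £12.7 = £12,452.35
Total = £12,455.69 + £12,452.35 = £24,908.04

£24,908.04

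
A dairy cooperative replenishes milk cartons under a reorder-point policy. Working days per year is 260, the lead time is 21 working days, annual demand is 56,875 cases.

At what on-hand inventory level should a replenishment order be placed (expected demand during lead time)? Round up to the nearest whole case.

Daily demand d = 56,875 / 260 = 218.750 cases/day
Demand during lead time = 218.750 × 21 = 4,593.75
Reorder point = 4,593.75 → round up

4,594 cases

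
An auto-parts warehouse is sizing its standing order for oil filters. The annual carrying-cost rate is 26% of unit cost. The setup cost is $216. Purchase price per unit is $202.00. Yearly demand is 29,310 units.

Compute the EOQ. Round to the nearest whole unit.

Carrying cost H = $202 × 26% = $52.5200/unit/yr
Q* = √(2·D·S / H) = √(2·29,310·216 / 52.52) = √241,087.6 ≈ 491.01

491 units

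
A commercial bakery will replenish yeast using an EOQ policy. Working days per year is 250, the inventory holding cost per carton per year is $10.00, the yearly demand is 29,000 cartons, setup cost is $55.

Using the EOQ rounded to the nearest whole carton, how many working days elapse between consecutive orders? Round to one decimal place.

Q* = √(2·D·S / H) = √(2·29,000·55 / 10) = √319,000.0 ≈ 564.80 → Q = 565 cartons
Cycle time = (working days × Q)/D = (250 × 565) / 29,000 = 4.871 days

4.9 days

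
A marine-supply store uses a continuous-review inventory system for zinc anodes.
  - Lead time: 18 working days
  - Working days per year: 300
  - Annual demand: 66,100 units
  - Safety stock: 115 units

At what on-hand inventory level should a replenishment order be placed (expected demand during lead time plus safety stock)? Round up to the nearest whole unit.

Daily demand d = 66,100 / 300 = 220.333 units/day
Demand during lead time = 220.333 × 18 = 3,966.00
Reorder point = 3,966.00 + 115 = 4,081.00 → round up

4,081 units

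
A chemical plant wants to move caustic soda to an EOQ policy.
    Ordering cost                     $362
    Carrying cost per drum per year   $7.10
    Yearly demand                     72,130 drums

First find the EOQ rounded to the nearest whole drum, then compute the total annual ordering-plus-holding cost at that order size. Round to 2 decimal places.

$19,255.57

Q* = √(2·D·S / H) = √(2·72,130·362 / 7.1) = √7,355,228.2 ≈ 2,712.05 → Q = 2,712 drums
Ordering: D/Q × S = 72,130/2,712 × $362 = $9,627.97
Holding:  Q/2 × H = 2,712/2 × $7.1 = $9,627.60
Total = $9,627.97 + $9,627.60 = $19,255.57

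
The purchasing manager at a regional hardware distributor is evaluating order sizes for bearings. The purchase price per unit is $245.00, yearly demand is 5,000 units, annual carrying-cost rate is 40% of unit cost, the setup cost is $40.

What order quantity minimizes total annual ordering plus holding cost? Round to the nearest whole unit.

64 units

H = i·C = 0.4 × $245 = $98.0000 per unit-year
2DS/H = 2·5,000·40/98 = 4,081.63
EOQ = √4,081.63 ≈ 63.89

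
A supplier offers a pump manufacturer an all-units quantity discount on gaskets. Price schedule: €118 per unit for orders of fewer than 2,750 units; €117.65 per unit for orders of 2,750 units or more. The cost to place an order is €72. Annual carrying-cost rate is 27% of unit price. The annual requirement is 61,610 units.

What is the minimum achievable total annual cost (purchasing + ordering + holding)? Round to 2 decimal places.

H₁ = 27%×€118 = €31.8600;  H₂ = 27%×€117.65 = €31.7655
EOQ₁ = √(2×61,610×72/31.8600) = 527.70  (< 2,750, feasible at tier 1)
EOQ₂ = √(2×61,610×72/31.7655) = 528.48  (< 2,750 → use Q = 2,750 at tier-2 price)
TC(tier 1 (EOQ₁), Q≈527.7) = €7,286,792.40
TC(tier 2, Q≈2,750.0) = €7,293,707.12
Minimum at tier 1 (EOQ₁): €7,286,792.40

€7,286,792.40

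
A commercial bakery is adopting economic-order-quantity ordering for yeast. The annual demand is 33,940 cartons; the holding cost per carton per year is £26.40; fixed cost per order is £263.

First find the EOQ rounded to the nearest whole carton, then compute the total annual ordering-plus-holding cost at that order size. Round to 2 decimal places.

Q* = √(2·D·S / H) = √(2·33,940·263 / 26.4) = √676,228.8 ≈ 822.33 → Q = 822 cartons
Annual ordering cost = (D/Q)·S = (33,940/822) × 263 = £10,859.15
Annual holding cost  = (Q/2)·H = (822/2) × 26.4 = £10,850.40
Total = £10,859.15 + £10,850.40 = £21,709.55

£21,709.55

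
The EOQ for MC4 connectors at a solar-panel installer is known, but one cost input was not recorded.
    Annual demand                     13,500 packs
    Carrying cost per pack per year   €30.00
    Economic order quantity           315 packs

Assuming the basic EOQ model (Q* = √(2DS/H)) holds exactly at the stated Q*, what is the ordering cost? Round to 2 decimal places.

€110.25

Since Q* = (2DS/H)^½, squaring gives Q*²·H = 2DS.
S = Q²H / (2D) = 315² × 30 / (2 × 13,500) = 110.2500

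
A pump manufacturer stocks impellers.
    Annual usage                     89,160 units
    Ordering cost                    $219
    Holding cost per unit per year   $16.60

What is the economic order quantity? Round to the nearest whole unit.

1,534 units

Optimal lot size Q* = (2 × 89,160 × $219 / $16.6)^½ ≈ 1,533.80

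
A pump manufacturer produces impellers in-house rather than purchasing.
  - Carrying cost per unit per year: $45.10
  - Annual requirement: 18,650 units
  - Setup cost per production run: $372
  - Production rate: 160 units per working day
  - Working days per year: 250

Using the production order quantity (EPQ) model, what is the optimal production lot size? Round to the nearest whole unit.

d = 18,650/250 = 74.6000 units/day;  effective holding cost H(1 − d/p) = 45.1·(1 − 74.6000/160) = 24.07213
Q* = √(2DS / H_eff) = √(2·18,650·372 / 24.07213) ≈ 759.22

759 units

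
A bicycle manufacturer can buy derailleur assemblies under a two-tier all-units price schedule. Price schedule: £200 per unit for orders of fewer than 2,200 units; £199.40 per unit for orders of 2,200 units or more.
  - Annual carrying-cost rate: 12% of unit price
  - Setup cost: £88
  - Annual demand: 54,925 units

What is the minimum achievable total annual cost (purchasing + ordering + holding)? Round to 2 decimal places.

H₁ = 12%×£200 = £24.0000;  H₂ = 12%×£199.40 = £23.9280
EOQ₁ = √(2×54,925×88/24.0000) = 634.65  (< 2,200, feasible at tier 1)
EOQ₂ = √(2×54,925×88/23.9280) = 635.61  (< 2,200 → use Q = 2,200 at tier-2 price)
TC(tier 1 (EOQ₁), Q≈634.7) = £11,000,231.65
TC(tier 2, Q≈2,200.0) = £10,980,562.80
Minimum at tier 2: £10,980,562.80

£10,980,562.80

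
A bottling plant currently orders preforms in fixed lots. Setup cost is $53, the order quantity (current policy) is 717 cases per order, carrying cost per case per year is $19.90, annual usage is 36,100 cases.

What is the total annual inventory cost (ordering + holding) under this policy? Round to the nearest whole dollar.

Orders/yr = 36,100/717 = 50.349; ordering cost = 50.349 × $53 = $2,668.48
Average inventory = 717/2 = 358.5; holding cost = 358.5 × $19.9 = $7,134.15
Total = $2,668.48 + $7,134.15 = $9,802.63

$9,803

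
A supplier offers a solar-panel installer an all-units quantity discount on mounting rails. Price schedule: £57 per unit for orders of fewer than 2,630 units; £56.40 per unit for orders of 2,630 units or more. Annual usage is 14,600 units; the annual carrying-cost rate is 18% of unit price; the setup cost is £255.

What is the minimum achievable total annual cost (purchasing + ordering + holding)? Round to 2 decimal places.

£838,205.47

H₁ = 18%×£57 = £10.2600;  H₂ = 18%×£56.40 = £10.1520
EOQ₁ = √(2×14,600×255/10.2600) = 851.90  (< 2,630, feasible at tier 1)
EOQ₂ = √(2×14,600×255/10.1520) = 856.42  (< 2,630 → use Q = 2,630 at tier-2 price)
TC(tier 1 (EOQ₁), Q≈851.9) = £840,940.48
TC(tier 2, Q≈2,630.0) = £838,205.47
Minimum at tier 2: £838,205.47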